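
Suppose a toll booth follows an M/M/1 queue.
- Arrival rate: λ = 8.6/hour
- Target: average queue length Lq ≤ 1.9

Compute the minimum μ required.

For M/M/1: Lq = λ²/(μ(μ-λ))
Need Lq ≤ 1.9, i.e. μ(μ-λ) ≥ λ²/1.9
μ² - 8.6μ - 73.96/1.9 ≥ 0  →  μ² - 8.6μ - 38.92632 ≥ 0
Quadratic formula (positive root): μ = [λ + √(λ² + 4×38.92632)]/2
Discriminant: 73.96 + 4×38.92632 = 229.6653, √229.6653 = 15.15471
μ ≥ (8.6 + 15.15471)/2 = 11.8774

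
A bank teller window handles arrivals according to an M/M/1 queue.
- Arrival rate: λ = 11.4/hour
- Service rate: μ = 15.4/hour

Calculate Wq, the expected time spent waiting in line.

First, compute utilization: ρ = λ/μ = 11.4/15.4 = 0.7403
For M/M/1: Wq = λ/(μ(μ-λ))
Wq = 11.4/(15.4 × (15.4-11.4))
Wq = 11.4/(15.4 × 4.00)
Wq = 0.1851 hours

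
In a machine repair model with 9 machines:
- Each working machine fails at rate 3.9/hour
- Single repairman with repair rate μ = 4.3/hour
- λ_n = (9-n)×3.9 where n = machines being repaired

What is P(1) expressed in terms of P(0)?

P(1)/P(0) = ∏_{i=0}^{1-1} λ_i/μ_{i+1}
= (9-0)×3.9/4.3
= 8.1628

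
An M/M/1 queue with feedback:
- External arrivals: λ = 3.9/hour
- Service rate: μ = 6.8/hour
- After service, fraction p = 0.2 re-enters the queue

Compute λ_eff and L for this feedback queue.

Effective arrival rate: λ_eff = λ/(1-p) = 3.9/(1-0.2) = 3.9/0.80 = 4.8750
ρ = λ_eff/μ = 4.8750/6.8 = 0.716912
L = ρ/(1-ρ) = 0.716912/(1-0.716912) = 2.5325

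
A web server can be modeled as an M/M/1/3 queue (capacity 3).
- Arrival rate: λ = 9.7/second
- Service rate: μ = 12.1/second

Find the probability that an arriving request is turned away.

ρ = λ/μ = 9.7/12.1 = 0.80165
P₀ = (1-ρ)/(1-ρ^(K+1)) = (1-0.80165)/(1-0.80165^4) = 0.19835/0.58701 = 0.3379
P_K = P₀×ρ^K = 0.3379 × 0.80165^3 = 0.3379 × 0.5152 = 0.1741
Blocking probability = 17.41%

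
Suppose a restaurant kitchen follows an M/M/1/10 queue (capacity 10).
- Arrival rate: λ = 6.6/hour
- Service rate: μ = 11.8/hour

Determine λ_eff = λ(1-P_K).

ρ = λ/μ = 6.6/11.8 = 0.55932
P₀ = (1-ρ)/(1-ρ^(K+1)) = (1-0.55932)/(1-0.55932^11) = 0.44068/0.99832 = 0.4414
P_K = P₀×ρ^K = 0.44142 × 0.55932^10 = 0.44142 × 0.0029964 = 0.001323
λ_eff = λ(1-P_K) = 6.6 × (1 - 0.001323) = 6.6 × 0.99868 = 6.5913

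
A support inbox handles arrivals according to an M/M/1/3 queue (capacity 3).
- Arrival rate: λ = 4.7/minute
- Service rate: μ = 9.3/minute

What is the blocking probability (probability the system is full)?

ρ = λ/μ = 4.7/9.3 = 0.50538
P₀ = (1-ρ)/(1-ρ^(K+1)) = (1-0.50538)/(1-0.50538^4) = 0.4946/0.9348 = 0.5291
P_K = P₀×ρ^K = 0.52914 × 0.50538^3 = 0.52914 × 0.12908 = 0.06830
Blocking probability = 6.83%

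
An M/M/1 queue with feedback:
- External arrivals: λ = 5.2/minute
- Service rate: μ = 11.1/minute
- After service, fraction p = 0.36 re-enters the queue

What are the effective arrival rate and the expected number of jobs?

Effective arrival rate: λ_eff = λ/(1-p) = 5.2/(1-0.36) = 5.2/0.64 = 8.1250
ρ = λ_eff/μ = 8.1250/11.1 = 0.73198
L = ρ/(1-ρ) = 0.73198/(1-0.73198) = 2.7311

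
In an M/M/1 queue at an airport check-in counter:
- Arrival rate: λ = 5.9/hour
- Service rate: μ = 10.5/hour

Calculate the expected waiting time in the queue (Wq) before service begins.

First, compute utilization: ρ = λ/μ = 5.9/10.5 = 0.5619
For M/M/1: Wq = λ/(μ(μ-λ))
Wq = 5.9/(10.5 × (10.5-5.9))
Wq = 5.9/(10.5 × 4.60)
Wq = 0.1222 hours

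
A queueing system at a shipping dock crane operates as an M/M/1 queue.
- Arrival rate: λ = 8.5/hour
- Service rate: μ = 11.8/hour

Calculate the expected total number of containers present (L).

ρ = λ/μ = 8.5/11.8 = 0.7203
For M/M/1: L = λ/(μ-λ)
L = 8.5/(11.8-8.5) = 8.5/3.30
L = 2.5758 containers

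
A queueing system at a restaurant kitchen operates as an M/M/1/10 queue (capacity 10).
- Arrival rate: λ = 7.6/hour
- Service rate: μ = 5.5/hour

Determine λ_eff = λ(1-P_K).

ρ = λ/μ = 7.6/5.5 = 1.38182
P₀ = (1-ρ)/(1-ρ^(K+1)) = (1-1.38182)/(1-1.38182^11) = -0.3818/-34.0725 = 0.01121
P_K = P₀×ρ^K = 0.011206 × 1.38182^10 = 0.011206 × 25.3814 = 0.2844
λ_eff = λ(1-P_K) = 7.6 × (1 - 0.284426) = 7.6 × 0.715574 = 5.4384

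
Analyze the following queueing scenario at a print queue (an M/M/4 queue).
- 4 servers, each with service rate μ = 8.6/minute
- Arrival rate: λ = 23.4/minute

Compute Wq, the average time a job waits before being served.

Traffic intensity: ρ = λ/(cμ) = 23.4/(4×8.6) = 0.6802
Since ρ = 0.6802 < 1, system is stable.
Offered load a = λ/μ = cρ = 23.4/8.6 = 2.7209
P₀ = [ Σₙ₌₀^3 aⁿ/n! + a^4/(4!(1-ρ)) ]⁻¹
Σ = a^0/0! + a^1/1! + a^2/2! + a^3/3! = 1.0000 + 2.7209 + 3.7017 + 3.3574 = 10.7800
a^4/(4!(1-ρ)) = 54.8112/(24 × 0.319767) = 7.1421
P₀ = 1/(10.7800 + 7.1421) = 0.05580
Lq = P₀·a^4·ρ / (4!(1-ρ)²) = 0.055797 × 54.8112 × 0.68023 / (24 × 0.10225) = 0.8477
Wq = Lq/λ = 0.8477/23.4 = 0.03623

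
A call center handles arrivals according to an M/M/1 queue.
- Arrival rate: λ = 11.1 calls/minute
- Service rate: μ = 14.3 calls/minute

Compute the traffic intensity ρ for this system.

Server utilization: ρ = λ/μ
ρ = 11.1/14.3 = 0.7762
The server is busy 77.62% of the time.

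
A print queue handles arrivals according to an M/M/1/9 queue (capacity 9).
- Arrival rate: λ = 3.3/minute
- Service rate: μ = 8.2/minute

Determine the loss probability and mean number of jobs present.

ρ = λ/μ = 3.3/8.2 = 0.40244
P₀ = (1-ρ)/(1-ρ^(K+1)) = (1-0.40244)/(1-0.40244^10) = 0.59756/0.99989 = 0.5976
P_K = P₀×ρ^K = 0.5976 × 0.40244^9 = 0.5976 × 0.0002769 = 0.0001655
Blocking probability P_9 = 0.0001655 (0.01655%)
L = ρ[1 - (K+1)ρ^K + Kρ^(K+1)] / [(1-ρ)(1-ρ^(K+1))]
L = 0.40244 × (1 - 10×0.0002769 + 9×0.0001114) / ((1 - 0.40244) × (1 - 0.0001114)) = 0.6724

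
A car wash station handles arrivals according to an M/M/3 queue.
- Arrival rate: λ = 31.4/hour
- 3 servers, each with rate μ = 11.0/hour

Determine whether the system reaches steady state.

Stability requires ρ = λ/(cμ) < 1
ρ = 31.4/(3 × 11.0) = 31.4/33.00 = 0.9515
Since 0.9515 < 1, the system is STABLE.
The servers are busy 95.15% of the time.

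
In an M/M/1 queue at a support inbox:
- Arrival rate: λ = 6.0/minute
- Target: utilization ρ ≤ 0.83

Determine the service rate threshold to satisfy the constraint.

ρ = λ/μ, so μ = λ/ρ
μ ≥ 6.0/0.83 = 7.2289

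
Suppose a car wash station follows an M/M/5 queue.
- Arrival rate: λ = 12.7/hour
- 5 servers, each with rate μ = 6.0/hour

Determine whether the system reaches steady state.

Stability requires ρ = λ/(cμ) < 1
ρ = 12.7/(5 × 6.0) = 12.7/30.00 = 0.4233
Since 0.4233 < 1, the system is STABLE.
The servers are busy 42.33% of the time.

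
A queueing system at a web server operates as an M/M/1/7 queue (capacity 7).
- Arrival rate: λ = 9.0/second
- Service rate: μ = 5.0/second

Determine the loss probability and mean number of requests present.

ρ = λ/μ = 9.0/5.0 = 1.8000
P₀ = (1-ρ)/(1-ρ^(K+1)) = (1-1.8000)/(1-1.8000^8) = -0.8000/-109.1996 = 0.007326
P_K = P₀×ρ^K = 0.007326 × 1.8000^7 = 0.007326 × 61.2220 = 0.4485
Blocking probability P_7 = 0.4485 (44.85%)
L = ρ[1 - (K+1)ρ^K + Kρ^(K+1)] / [(1-ρ)(1-ρ^(K+1))]
L = 1.8000 × (1 - 8×61.2220 + 7×110.1996) / ((1 - 1.8000) × (1 - 110.1996)) = 5.8233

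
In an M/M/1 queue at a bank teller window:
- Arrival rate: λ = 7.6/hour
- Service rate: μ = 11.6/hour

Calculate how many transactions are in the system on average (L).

ρ = λ/μ = 7.6/11.6 = 0.6552
For M/M/1: L = λ/(μ-λ)
L = 7.6/(11.6-7.6) = 7.6/4.00
L = 1.9000 transactions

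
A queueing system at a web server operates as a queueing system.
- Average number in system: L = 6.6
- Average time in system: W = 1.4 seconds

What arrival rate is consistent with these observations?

Little's Law: L = λW, so λ = L/W
λ = 6.6/1.4 = 4.7143 requests/second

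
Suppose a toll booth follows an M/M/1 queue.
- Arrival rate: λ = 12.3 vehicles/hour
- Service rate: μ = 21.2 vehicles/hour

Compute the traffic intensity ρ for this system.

Server utilization: ρ = λ/μ
ρ = 12.3/21.2 = 0.5802
The server is busy 58.02% of the time.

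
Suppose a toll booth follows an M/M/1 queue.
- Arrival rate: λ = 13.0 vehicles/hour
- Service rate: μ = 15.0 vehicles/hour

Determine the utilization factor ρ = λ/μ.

Server utilization: ρ = λ/μ
ρ = 13.0/15.0 = 0.8667
The server is busy 86.67% of the time.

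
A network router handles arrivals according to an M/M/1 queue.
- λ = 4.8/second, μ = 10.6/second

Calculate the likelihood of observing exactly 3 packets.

ρ = λ/μ = 4.8/10.6 = 0.45283
P(n) = (1-ρ)ρⁿ
P(3) = (1-0.45283) × 0.45283^3
P(3) = 0.5472 × 0.09286
P(3) = 0.05081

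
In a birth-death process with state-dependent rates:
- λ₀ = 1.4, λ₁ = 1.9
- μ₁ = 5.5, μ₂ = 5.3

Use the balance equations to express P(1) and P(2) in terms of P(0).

Balance equations:
State 0: λ₀P₀ = μ₁P₁ → P₁ = (λ₀/μ₁)P₀ = (1.4/5.5)P₀ = 0.2545P₀
State 1: P₂ = (λ₀λ₁)/(μ₁μ₂)P₀ = (1.4×1.9)/(5.5×5.3)P₀ = 0.09125P₀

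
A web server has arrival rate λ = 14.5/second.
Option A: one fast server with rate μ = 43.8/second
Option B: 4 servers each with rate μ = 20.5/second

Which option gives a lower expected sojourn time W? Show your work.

Option A: single server μ = 43.8 (M/M/1)
  ρ_A = 14.5/43.8 = 0.3311
  W_A = 1/(μ-λ) = 1/(43.8-14.5) = 1/29.30 = 0.03413

Option B: 4 servers μ = 20.5 (M/M/4)
  ρ_B = λ/(cμ) = 14.5/(4×20.5) = 0.1768
  Offered load a = λ/μ = cρ = 14.5/20.5 = 0.7073
  P₀ = [ Σₙ₌₀^3 aⁿ/n! + a^4/(4!(1-ρ)) ]⁻¹
  Σ = a^0/0! + a^1/1! + a^2/2! + a^3/3! = 1.0000 + 0.7073 + 0.2501 + 0.05898 = 2.0164
  a^4/(4!(1-ρ)) = 0.2503/(24 × 0.8232) = 0.01267
  P₀ = 1/(2.0164 + 0.01267) = 0.4928
  Lq = P₀·a^4·ρ / (4!(1-ρ)²) = 0.4928 × 0.2503 × 0.1768 / (24 × 0.6776) = 0.001341
  Wq_B = Lq/λ = 0.0013413/14.5 = 0.00009250
  W_B = Wq_B + 1/μ = 0.00009250 + 0.04878 = 0.04887

Since W_A = 0.03413 < W_B = 0.04887, Option A (single fast server) has the shorter time in system.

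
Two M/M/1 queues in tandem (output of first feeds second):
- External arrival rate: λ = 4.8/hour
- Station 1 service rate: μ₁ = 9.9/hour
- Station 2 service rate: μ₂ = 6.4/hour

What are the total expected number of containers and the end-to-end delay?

By Jackson's theorem, each station behaves as independent M/M/1.
Station 1: ρ₁ = 4.8/9.9 = 0.4848, L₁ = ρ₁/(1-ρ₁) = λ/(μ₁-λ) = 4.8/5.10 = 0.9412
Station 2: ρ₂ = 4.8/6.4 = 0.7500, L₂ = ρ₂/(1-ρ₂) = λ/(μ₂-λ) = 4.8/1.60 = 3.0000
Total: L = L₁ + L₂ = 0.9412 + 3.0000 = 3.9412
W = L/λ = 3.9412/4.8 = 0.8211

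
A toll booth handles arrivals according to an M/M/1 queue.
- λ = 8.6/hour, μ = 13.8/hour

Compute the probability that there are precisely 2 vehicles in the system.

ρ = λ/μ = 8.6/13.8 = 0.6232
P(n) = (1-ρ)ρⁿ
P(2) = (1-0.6232) × 0.6232^2
P(2) = 0.3768 × 0.3884
P(2) = 0.1463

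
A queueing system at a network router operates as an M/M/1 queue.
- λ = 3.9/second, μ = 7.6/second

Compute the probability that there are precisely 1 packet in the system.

ρ = λ/μ = 3.9/7.6 = 0.5132
P(n) = (1-ρ)ρⁿ
P(1) = (1-0.5132) × 0.5132^1
P(1) = 0.4868 × 0.5132
P(1) = 0.2498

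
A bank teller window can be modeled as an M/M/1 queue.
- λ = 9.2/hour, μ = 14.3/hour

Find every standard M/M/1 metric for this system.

Step 1: ρ = λ/μ = 9.2/14.3 = 0.6434
Step 2: L = λ/(μ-λ) = 9.2/5.10 = 1.8039
Step 3: Lq = λ²/(μ(μ-λ)) = 84.64/(14.3×5.10) = 1.1606
Step 4: W = 1/(μ-λ) = 1/5.10 = 0.19608
Step 5: Wq = λ/(μ(μ-λ)) = 9.2/(14.3×5.10) = 0.1261
Step 6: P(0) = 1-ρ = 0.3566
Verify: L = λW = 9.2×0.19608 = 1.8039 ✔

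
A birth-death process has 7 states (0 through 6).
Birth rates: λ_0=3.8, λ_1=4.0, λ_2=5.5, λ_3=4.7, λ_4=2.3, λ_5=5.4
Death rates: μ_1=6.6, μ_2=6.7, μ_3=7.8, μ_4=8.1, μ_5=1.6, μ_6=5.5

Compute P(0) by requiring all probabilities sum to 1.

Ratios P(n)/P(0) = (λ₀···λₙ₋₁)/(μ₁···μₙ):
P(1)/P(0) = (3.8)/(6.6) = 0.5758
P(2)/P(0) = (3.8×4.0)/(6.6×6.7) = 0.3437
P(3)/P(0) = (3.8×4.0×5.5)/(6.6×6.7×7.8) = 0.2424
P(4)/P(0) = (3.8×4.0×5.5×4.7)/(6.6×6.7×7.8×8.1) = 0.1406
P(5)/P(0) = (3.8×4.0×5.5×4.7×2.3)/(6.6×6.7×7.8×8.1×1.6) = 0.2022
P(6)/P(0) = (3.8×4.0×5.5×4.7×2.3×5.4)/(6.6×6.7×7.8×8.1×1.6×5.5) = 0.1985

Normalization: ∑ P(n) = 1
P(0) × (1.0000 + 0.5758 + 0.3437 + 0.2424 + 0.1406 + 0.2022 + 0.1985) = 1
P(0) × 2.7032 = 1
P(0) = 1/2.7032 = 0.3699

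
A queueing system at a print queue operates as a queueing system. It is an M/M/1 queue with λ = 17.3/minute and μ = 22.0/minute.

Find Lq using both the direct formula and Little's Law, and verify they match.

Method 1 (direct): Lq = λ²/(μ(μ-λ)) = 299.29/(22.0 × 4.70) = 2.8945

Method 2 (Little's Law):
W = 1/(μ-λ) = 1/4.70 = 0.21277
Wq = W - 1/μ = 0.21277 - 0.045455 = 0.16731
Lq = λWq = 17.3 × 0.16731 = 2.8945 ✔ (matches Method 1)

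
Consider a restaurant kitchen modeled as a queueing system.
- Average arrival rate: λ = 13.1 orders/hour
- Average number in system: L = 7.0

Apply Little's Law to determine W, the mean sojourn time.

Little's Law: L = λW, so W = L/λ
W = 7.0/13.1 = 0.5344 hours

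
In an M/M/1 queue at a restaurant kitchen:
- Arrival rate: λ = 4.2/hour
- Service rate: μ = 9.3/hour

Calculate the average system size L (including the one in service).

ρ = λ/μ = 4.2/9.3 = 0.4516
For M/M/1: L = λ/(μ-λ)
L = 4.2/(9.3-4.2) = 4.2/5.10
L = 0.8235 orders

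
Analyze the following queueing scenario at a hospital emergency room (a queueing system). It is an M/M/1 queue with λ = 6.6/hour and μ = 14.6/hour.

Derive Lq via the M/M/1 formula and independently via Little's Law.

Method 1 (direct): Lq = λ²/(μ(μ-λ)) = 43.56/(14.6 × 8.00) = 0.3729

Method 2 (Little's Law):
W = 1/(μ-λ) = 1/8.00 = 0.12500
Wq = W - 1/μ = 0.12500 - 0.068493 = 0.056507
Lq = λWq = 6.6 × 0.056507 = 0.3729 ✔ (matches Method 1)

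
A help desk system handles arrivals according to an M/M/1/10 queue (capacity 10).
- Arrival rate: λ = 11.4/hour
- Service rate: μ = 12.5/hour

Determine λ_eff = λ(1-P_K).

ρ = λ/μ = 11.4/12.5 = 0.9120
P₀ = (1-ρ)/(1-ρ^(K+1)) = (1-0.9120)/(1-0.9120^11) = 0.088000/0.63697 = 0.1382
P_K = P₀×ρ^K = 0.13815 × 0.9120^10 = 0.13815 × 0.39806 = 0.05499
λ_eff = λ(1-P_K) = 11.4 × (1 - 0.05499) = 11.4 × 0.94501 = 10.7731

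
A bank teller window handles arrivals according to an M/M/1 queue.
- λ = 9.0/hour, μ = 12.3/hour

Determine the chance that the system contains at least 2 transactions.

ρ = λ/μ = 9.0/12.3 = 0.7317
P(N ≥ n) = ρⁿ
P(N ≥ 2) = 0.7317^2
P(N ≥ 2) = 0.5354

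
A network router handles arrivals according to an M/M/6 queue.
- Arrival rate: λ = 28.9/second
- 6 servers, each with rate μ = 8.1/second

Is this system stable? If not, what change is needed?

Stability requires ρ = λ/(cμ) < 1
ρ = 28.9/(6 × 8.1) = 28.9/48.60 = 0.5947
Since 0.5947 < 1, the system is STABLE.
The servers are busy 59.47% of the time.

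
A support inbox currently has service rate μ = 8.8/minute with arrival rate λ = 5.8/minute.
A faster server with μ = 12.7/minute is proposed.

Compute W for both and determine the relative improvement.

System 1: ρ₁ = 5.8/8.8 = 0.6591, W₁ = 1/(8.8-5.8) = 0.33333
System 2: ρ₂ = 5.8/12.7 = 0.4567, W₂ = 1/(12.7-5.8) = 0.14493
Improvement: (W₁-W₂)/W₁ = (0.33333-0.14493)/0.33333 = 56.52%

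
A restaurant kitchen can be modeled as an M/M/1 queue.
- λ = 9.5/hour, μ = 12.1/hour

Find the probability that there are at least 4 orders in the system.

ρ = λ/μ = 9.5/12.1 = 0.78512
P(N ≥ n) = ρⁿ
P(N ≥ 4) = 0.78512^4
P(N ≥ 4) = 0.3800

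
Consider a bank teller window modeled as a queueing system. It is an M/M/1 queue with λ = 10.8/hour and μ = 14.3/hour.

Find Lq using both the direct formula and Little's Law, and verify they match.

Method 1 (direct): Lq = λ²/(μ(μ-λ)) = 116.64/(14.3 × 3.50) = 2.3305

Method 2 (Little's Law):
W = 1/(μ-λ) = 1/3.50 = 0.285714
Wq = W - 1/μ = 0.285714 - 0.0699301 = 0.215784
Lq = λWq = 10.8 × 0.215784 = 2.3305 ✔ (matches Method 1)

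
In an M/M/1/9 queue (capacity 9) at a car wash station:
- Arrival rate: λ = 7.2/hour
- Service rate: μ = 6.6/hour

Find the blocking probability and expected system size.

ρ = λ/μ = 7.2/6.6 = 1.090909
P₀ = (1-ρ)/(1-ρ^(K+1)) = (1-1.090909)/(1-1.090909^10) = -0.0909090/-1.38718 = 0.06554
P_K = P₀×ρ^K = 0.06554 × 1.090909^9 = 0.06554 × 2.1882 = 0.1434
Blocking probability P_9 = 0.1434 (14.34%)
L = ρ[1 - (K+1)ρ^K + Kρ^(K+1)] / [(1-ρ)(1-ρ^(K+1))]
L = 1.090909 × (1 - 10×2.1882489 + 9×2.3871804) / ((1 - 1.090909) × (1 - 2.3871804)) = 5.2089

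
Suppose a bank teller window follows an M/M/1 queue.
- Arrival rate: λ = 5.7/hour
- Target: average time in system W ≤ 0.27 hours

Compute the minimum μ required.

For M/M/1: W = 1/(μ-λ)
Need W ≤ 0.27, so 1/(μ-λ) ≤ 0.27
μ - λ ≥ 1/0.27 = 3.7037
μ ≥ 5.7 + 3.7037 = 9.4037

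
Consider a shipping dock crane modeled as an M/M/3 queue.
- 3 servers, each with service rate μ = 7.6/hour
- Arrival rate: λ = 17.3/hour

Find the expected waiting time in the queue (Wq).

Traffic intensity: ρ = λ/(cμ) = 17.3/(3×7.6) = 0.7588
Since ρ = 0.7588 < 1, system is stable.
Offered load a = λ/μ = cρ = 17.3/7.6 = 2.2763
P₀ = [ Σₙ₌₀^2 aⁿ/n! + a^3/(3!(1-ρ)) ]⁻¹
Σ = a^0/0! + a^1/1! + a^2/2! = 1.0000 + 2.2763 + 2.5908 = 5.8671
a^3/(3!(1-ρ)) = 11.7950/(6 × 0.241228) = 8.1493
P₀ = 1/(5.86712 + 8.14926) = 0.07135
Lq = P₀·a^3·ρ / (3!(1-ρ)²) = 0.071345 × 11.7950 × 0.75877 / (6 × 0.058191) = 1.8288
Wq = Lq/λ = 1.8288/17.3 = 0.1057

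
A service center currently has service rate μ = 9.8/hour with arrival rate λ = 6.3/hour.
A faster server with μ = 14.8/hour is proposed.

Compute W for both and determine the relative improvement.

System 1: ρ₁ = 6.3/9.8 = 0.6429, W₁ = 1/(9.8-6.3) = 0.28571
System 2: ρ₂ = 6.3/14.8 = 0.4257, W₂ = 1/(14.8-6.3) = 0.11765
Improvement: (W₁-W₂)/W₁ = (0.28571-0.11765)/0.28571 = 58.82%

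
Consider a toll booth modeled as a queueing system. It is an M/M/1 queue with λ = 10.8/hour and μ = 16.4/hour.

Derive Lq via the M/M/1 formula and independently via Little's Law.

Method 1 (direct): Lq = λ²/(μ(μ-λ)) = 116.64/(16.4 × 5.60) = 1.2700

Method 2 (Little's Law):
W = 1/(μ-λ) = 1/5.60 = 0.1785714
Wq = W - 1/μ = 0.1785714 - 0.06097561 = 0.117596
Lq = λWq = 10.8 × 0.117596 = 1.2700 ✔ (matches Method 1)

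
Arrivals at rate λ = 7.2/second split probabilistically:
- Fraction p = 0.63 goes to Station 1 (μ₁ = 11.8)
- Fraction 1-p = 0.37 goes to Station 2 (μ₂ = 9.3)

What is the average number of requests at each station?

Effective rates: λ₁ = 7.2×0.63 = 4.536, λ₂ = 7.2×0.37 = 2.664
Station 1: ρ₁ = 4.536/11.8 = 0.3844, L₁ = ρ₁/(1-ρ₁) = 0.3844/(1-0.3844) = 0.6244
Station 2: ρ₂ = 2.664/9.3 = 0.28645, L₂ = ρ₂/(1-ρ₂) = 0.28645/(1-0.28645) = 0.4014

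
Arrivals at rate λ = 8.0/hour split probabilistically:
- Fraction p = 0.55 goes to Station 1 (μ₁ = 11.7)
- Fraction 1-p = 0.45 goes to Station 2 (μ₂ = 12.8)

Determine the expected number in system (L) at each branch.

Effective rates: λ₁ = 8.0×0.55 = 4.4, λ₂ = 8.0×0.45 = 3.6
Station 1: ρ₁ = 4.4/11.7 = 0.37607, L₁ = ρ₁/(1-ρ₁) = 0.37607/(1-0.37607) = 0.6027
Station 2: ρ₂ = 3.6/12.8 = 0.28125, L₂ = ρ₂/(1-ρ₂) = 0.28125/(1-0.28125) = 0.3913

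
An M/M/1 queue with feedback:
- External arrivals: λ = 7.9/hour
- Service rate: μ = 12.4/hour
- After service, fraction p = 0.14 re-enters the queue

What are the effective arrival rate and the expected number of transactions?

Effective arrival rate: λ_eff = λ/(1-p) = 7.9/(1-0.14) = 7.9/0.86 = 9.1860
ρ = λ_eff/μ = 9.1860/12.4 = 0.74081
L = ρ/(1-ρ) = 0.74081/(1-0.74081) = 2.8582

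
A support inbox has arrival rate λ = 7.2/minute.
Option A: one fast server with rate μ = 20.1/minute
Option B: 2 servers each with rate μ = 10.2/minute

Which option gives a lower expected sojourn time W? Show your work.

Option A: single server μ = 20.1 (M/M/1)
  ρ_A = 7.2/20.1 = 0.3582
  W_A = 1/(μ-λ) = 1/(20.1-7.2) = 1/12.90 = 0.07752

Option B: 2 servers μ = 10.2 (M/M/2)
  ρ_B = λ/(cμ) = 7.2/(2×10.2) = 0.3529
  Offered load a = λ/μ = cρ = 7.2/10.2 = 0.7059
  P₀ = [ Σₙ₌₀^1 aⁿ/n! + a^2/(2!(1-ρ)) ]⁻¹
  Σ = a^0/0! + a^1/1! = 1.0000 + 0.7059 = 1.7059
  a^2/(2!(1-ρ)) = 0.4983/(2 × 0.6471) = 0.3850
  P₀ = 1/(1.7059 + 0.3850) = 0.4783
  Lq = P₀·a^2·ρ / (2!(1-ρ)²) = 0.4783 × 0.4983 × 0.3529 / (2 × 0.4187) = 0.1004
  Wq_B = Lq/λ = 0.10044/7.2 = 0.01395
  W_B = Wq_B + 1/μ = 0.01395 + 0.09804 = 0.1120

Since W_A = 0.07752 < W_B = 0.1120, Option A (single fast server) has the shorter time in system.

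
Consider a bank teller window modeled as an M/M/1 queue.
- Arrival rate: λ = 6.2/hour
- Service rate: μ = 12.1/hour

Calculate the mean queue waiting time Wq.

First, compute utilization: ρ = λ/μ = 6.2/12.1 = 0.5124
For M/M/1: Wq = λ/(μ(μ-λ))
Wq = 6.2/(12.1 × (12.1-6.2))
Wq = 6.2/(12.1 × 5.90)
Wq = 0.08685 hours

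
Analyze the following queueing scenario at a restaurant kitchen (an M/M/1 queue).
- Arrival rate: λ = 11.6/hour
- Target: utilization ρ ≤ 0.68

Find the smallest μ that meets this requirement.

ρ = λ/μ, so μ = λ/ρ
μ ≥ 11.6/0.68 = 17.0588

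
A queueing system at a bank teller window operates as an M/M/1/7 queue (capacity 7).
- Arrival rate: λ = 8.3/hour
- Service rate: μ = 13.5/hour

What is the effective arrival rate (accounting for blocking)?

ρ = λ/μ = 8.3/13.5 = 0.6148
P₀ = (1-ρ)/(1-ρ^(K+1)) = (1-0.6148)/(1-0.6148^8) = 0.3852/0.9796 = 0.3932
P_K = P₀×ρ^K = 0.39323 × 0.6148^7 = 0.39323 × 0.033200 = 0.01306
λ_eff = λ(1-P_K) = 8.3 × (1 - 0.01306) = 8.3 × 0.98694 = 8.1916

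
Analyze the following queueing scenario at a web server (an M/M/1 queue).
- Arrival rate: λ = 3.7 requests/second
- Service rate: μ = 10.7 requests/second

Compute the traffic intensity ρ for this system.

Server utilization: ρ = λ/μ
ρ = 3.7/10.7 = 0.3458
The server is busy 34.58% of the time.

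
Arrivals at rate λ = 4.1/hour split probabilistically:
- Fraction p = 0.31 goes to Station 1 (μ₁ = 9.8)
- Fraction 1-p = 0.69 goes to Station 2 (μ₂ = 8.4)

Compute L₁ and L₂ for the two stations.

Effective rates: λ₁ = 4.1×0.31 = 1.271, λ₂ = 4.1×0.69 = 2.829
Station 1: ρ₁ = 1.271/9.8 = 0.1297, L₁ = ρ₁/(1-ρ₁) = 0.1297/(1-0.1297) = 0.1490
Station 2: ρ₂ = 2.829/8.4 = 0.3368, L₂ = ρ₂/(1-ρ₂) = 0.3368/(1-0.3368) = 0.5078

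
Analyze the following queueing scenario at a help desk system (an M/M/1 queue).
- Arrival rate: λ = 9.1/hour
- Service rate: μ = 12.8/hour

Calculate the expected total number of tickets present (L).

ρ = λ/μ = 9.1/12.8 = 0.7109
For M/M/1: L = λ/(μ-λ)
L = 9.1/(12.8-9.1) = 9.1/3.70
L = 2.4595 tickets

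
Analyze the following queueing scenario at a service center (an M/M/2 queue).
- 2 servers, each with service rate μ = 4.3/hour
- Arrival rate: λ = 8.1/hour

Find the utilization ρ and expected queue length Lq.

Traffic intensity: ρ = λ/(cμ) = 8.1/(2×4.3) = 0.9419
Since ρ = 0.9419 < 1, system is stable.
Offered load a = λ/μ = cρ = 8.1/4.3 = 1.8837
P₀ = [ Σₙ₌₀^1 aⁿ/n! + a^2/(2!(1-ρ)) ]⁻¹
Σ = a^0/0! + a^1/1! = 1.0000 + 1.8837 = 2.8837
a^2/(2!(1-ρ)) = 3.54840/(2 × 0.0581395) = 30.5163
P₀ = 1/(2.8837 + 30.5163) = 0.02994
Lq = P₀·a^2·ρ / (2!(1-ρ)²) = 0.0299401 × 3.54840 × 0.941860 / (2 × 0.00338021) = 14.8013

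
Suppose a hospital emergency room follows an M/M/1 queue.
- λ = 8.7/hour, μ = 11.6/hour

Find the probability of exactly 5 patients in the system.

ρ = λ/μ = 8.7/11.6 = 0.7500
P(n) = (1-ρ)ρⁿ
P(5) = (1-0.7500) × 0.7500^5
P(5) = 0.2500 × 0.2373
P(5) = 0.05933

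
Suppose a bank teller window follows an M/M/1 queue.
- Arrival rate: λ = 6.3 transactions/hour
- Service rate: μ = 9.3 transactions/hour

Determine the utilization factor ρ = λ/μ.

Server utilization: ρ = λ/μ
ρ = 6.3/9.3 = 0.6774
The server is busy 67.74% of the time.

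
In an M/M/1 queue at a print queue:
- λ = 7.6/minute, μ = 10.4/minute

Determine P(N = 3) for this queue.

ρ = λ/μ = 7.6/10.4 = 0.7308
P(n) = (1-ρ)ρⁿ
P(3) = (1-0.7308) × 0.7308^3
P(3) = 0.2692 × 0.3903
P(3) = 0.1051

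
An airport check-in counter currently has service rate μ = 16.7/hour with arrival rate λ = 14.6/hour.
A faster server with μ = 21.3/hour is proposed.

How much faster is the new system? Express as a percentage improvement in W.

System 1: ρ₁ = 14.6/16.7 = 0.8743, W₁ = 1/(16.7-14.6) = 0.47619
System 2: ρ₂ = 14.6/21.3 = 0.6854, W₂ = 1/(21.3-14.6) = 0.14925
Improvement: (W₁-W₂)/W₁ = (0.47619-0.14925)/0.47619 = 68.66%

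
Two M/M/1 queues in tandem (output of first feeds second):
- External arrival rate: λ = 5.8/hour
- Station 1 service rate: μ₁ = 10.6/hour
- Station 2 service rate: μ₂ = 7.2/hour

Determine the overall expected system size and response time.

By Jackson's theorem, each station behaves as independent M/M/1.
Station 1: ρ₁ = 5.8/10.6 = 0.5472, L₁ = ρ₁/(1-ρ₁) = λ/(μ₁-λ) = 5.8/4.80 = 1.2083
Station 2: ρ₂ = 5.8/7.2 = 0.8056, L₂ = ρ₂/(1-ρ₂) = λ/(μ₂-λ) = 5.8/1.40 = 4.1429
Total: L = L₁ + L₂ = 1.2083 + 4.1429 = 5.3512
W = L/λ = 5.3512/5.8 = 0.9226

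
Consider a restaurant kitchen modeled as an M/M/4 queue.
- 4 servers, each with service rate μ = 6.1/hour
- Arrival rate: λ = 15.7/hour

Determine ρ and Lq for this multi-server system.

Traffic intensity: ρ = λ/(cμ) = 15.7/(4×6.1) = 0.6434
Since ρ = 0.6434 < 1, system is stable.
Offered load a = λ/μ = cρ = 15.7/6.1 = 2.5738
P₀ = [ Σₙ₌₀^3 aⁿ/n! + a^4/(4!(1-ρ)) ]⁻¹
Σ = a^0/0! + a^1/1! + a^2/2! + a^3/3! = 1.0000 + 2.5738 + 3.3121 + 2.8416 = 9.7275
a^4/(4!(1-ρ)) = 43.8813/(24 × 0.35656) = 5.1279
P₀ = 1/(9.7275 + 5.1279) = 0.06732
Lq = P₀·a^4·ρ / (4!(1-ρ)²) = 0.067316 × 43.8813 × 0.64344 / (24 × 0.12713) = 0.6229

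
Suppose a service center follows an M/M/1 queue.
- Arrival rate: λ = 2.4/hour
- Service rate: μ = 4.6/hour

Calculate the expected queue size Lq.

ρ = λ/μ = 2.4/4.6 = 0.5217
For M/M/1: Lq = λ²/(μ(μ-λ))
Lq = 5.76/(4.6 × 2.20)
Lq = 0.5692 customers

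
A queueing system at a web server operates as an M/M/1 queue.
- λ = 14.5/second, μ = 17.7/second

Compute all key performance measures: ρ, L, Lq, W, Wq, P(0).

Step 1: ρ = λ/μ = 14.5/17.7 = 0.8192
Step 2: L = λ/(μ-λ) = 14.5/3.20 = 4.5313
Step 3: Lq = λ²/(μ(μ-λ)) = 210.25/(17.7×3.20) = 3.7120
Step 4: W = 1/(μ-λ) = 1/3.20 = 0.3125
Step 5: Wq = λ/(μ(μ-λ)) = 14.5/(17.7×3.20) = 0.2560
Step 6: P(0) = 1-ρ = 0.1808
Verify: L = λW = 14.5×0.3125 = 4.5313 ✔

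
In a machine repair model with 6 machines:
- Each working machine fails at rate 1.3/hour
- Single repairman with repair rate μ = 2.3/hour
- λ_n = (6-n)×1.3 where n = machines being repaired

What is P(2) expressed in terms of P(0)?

P(2)/P(0) = ∏_{i=0}^{2-1} λ_i/μ_{i+1}
= (6-0)×1.3/2.3 × (6-1)×1.3/2.3
= 9.5841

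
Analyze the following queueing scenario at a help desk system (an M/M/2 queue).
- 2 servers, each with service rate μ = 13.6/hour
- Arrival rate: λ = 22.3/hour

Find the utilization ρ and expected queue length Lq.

Traffic intensity: ρ = λ/(cμ) = 22.3/(2×13.6) = 0.8199
Since ρ = 0.8199 < 1, system is stable.
Offered load a = λ/μ = cρ = 22.3/13.6 = 1.6397
P₀ = [ Σₙ₌₀^1 aⁿ/n! + a^2/(2!(1-ρ)) ]⁻¹
Σ = a^0/0! + a^1/1! = 1.0000 + 1.6397 = 2.6397
a^2/(2!(1-ρ)) = 2.688635/(2 × 0.1801471) = 7.4623
P₀ = 1/(2.6397 + 7.4623) = 0.09899
Lq = P₀·a^2·ρ / (2!(1-ρ)²) = 0.098990 × 2.6886 × 0.81985 / (2 × 0.032453) = 3.3618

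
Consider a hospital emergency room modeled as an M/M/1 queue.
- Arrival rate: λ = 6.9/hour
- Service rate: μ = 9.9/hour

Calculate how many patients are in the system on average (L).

ρ = λ/μ = 6.9/9.9 = 0.6970
For M/M/1: L = λ/(μ-λ)
L = 6.9/(9.9-6.9) = 6.9/3.00
L = 2.3000 patients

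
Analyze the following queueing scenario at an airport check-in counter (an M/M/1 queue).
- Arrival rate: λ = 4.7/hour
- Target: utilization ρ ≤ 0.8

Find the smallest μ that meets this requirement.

ρ = λ/μ, so μ = λ/ρ
μ ≥ 4.7/0.8 = 5.8750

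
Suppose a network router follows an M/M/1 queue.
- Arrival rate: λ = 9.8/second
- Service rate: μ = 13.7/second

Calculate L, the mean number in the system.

ρ = λ/μ = 9.8/13.7 = 0.7153
For M/M/1: L = λ/(μ-λ)
L = 9.8/(13.7-9.8) = 9.8/3.90
L = 2.5128 packets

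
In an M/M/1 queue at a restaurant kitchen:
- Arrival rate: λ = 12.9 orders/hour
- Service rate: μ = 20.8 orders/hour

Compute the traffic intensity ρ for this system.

Server utilization: ρ = λ/μ
ρ = 12.9/20.8 = 0.6202
The server is busy 62.02% of the time.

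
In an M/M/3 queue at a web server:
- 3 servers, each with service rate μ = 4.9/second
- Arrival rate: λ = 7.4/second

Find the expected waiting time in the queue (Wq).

Traffic intensity: ρ = λ/(cμ) = 7.4/(3×4.9) = 0.5034
Since ρ = 0.5034 < 1, system is stable.
Offered load a = λ/μ = cρ = 7.4/4.9 = 1.5102
P₀ = [ Σₙ₌₀^2 aⁿ/n! + a^3/(3!(1-ρ)) ]⁻¹
Σ = a^0/0! + a^1/1! + a^2/2! = 1.0000 + 1.5102 + 1.1404 = 3.6506
a^3/(3!(1-ρ)) = 3.4443/(6 × 0.4966) = 1.1560
P₀ = 1/(3.6506 + 1.1560) = 0.2080
Lq = P₀·a^3·ρ / (3!(1-ρ)²) = 0.20805 × 3.4443 × 0.50340 / (6 × 0.24661) = 0.2438
Wq = Lq/λ = 0.2438/7.4 = 0.03295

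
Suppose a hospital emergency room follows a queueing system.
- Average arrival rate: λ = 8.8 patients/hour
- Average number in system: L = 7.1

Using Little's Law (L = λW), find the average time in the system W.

Little's Law: L = λW, so W = L/λ
W = 7.1/8.8 = 0.8068 hours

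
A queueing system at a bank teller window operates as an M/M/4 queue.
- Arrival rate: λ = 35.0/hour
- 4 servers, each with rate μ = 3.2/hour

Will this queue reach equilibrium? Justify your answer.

Stability requires ρ = λ/(cμ) < 1
ρ = 35.0/(4 × 3.2) = 35.0/12.80 = 2.7344
Since 2.7344 ≥ 1, the system is UNSTABLE.
Need c > λ/μ = 35.0/3.2 = 10.94.
Minimum servers needed: c = 11.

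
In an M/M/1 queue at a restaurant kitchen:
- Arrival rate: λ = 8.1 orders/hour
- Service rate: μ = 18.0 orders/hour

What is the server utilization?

Server utilization: ρ = λ/μ
ρ = 8.1/18.0 = 0.4500
The server is busy 45.00% of the time.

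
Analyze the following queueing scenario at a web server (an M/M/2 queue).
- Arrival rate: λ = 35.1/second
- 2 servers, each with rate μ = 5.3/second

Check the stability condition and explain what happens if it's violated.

Stability requires ρ = λ/(cμ) < 1
ρ = 35.1/(2 × 5.3) = 35.1/10.60 = 3.3113
Since 3.3113 ≥ 1, the system is UNSTABLE.
Need c > λ/μ = 35.1/5.3 = 6.62.
Minimum servers needed: c = 7.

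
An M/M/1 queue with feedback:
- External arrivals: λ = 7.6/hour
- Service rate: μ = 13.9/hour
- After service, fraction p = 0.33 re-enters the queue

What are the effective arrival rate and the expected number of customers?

Effective arrival rate: λ_eff = λ/(1-p) = 7.6/(1-0.33) = 7.6/0.67 = 11.343284
ρ = λ_eff/μ = 11.343284/13.9 = 0.816064
L = ρ/(1-ρ) = 0.816064/(1-0.816064) = 4.4367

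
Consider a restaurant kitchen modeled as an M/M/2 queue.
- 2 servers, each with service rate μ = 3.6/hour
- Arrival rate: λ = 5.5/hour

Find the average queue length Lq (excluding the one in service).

Traffic intensity: ρ = λ/(cμ) = 5.5/(2×3.6) = 0.7639
Since ρ = 0.7639 < 1, system is stable.
Offered load a = λ/μ = cρ = 5.5/3.6 = 1.5278
P₀ = [ Σₙ₌₀^1 aⁿ/n! + a^2/(2!(1-ρ)) ]⁻¹
Σ = a^0/0! + a^1/1! = 1.0000 + 1.5278 = 2.5278
a^2/(2!(1-ρ)) = 2.3341/(2 × 0.23611) = 4.9428
P₀ = 1/(2.5278 + 4.9428) = 0.1339
Lq = P₀·a^2·ρ / (2!(1-ρ)²) = 0.13386 × 2.3341 × 0.76389 / (2 × 0.055748) = 2.1406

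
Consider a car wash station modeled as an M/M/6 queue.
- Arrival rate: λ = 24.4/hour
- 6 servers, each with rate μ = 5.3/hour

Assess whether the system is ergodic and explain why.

Stability requires ρ = λ/(cμ) < 1
ρ = 24.4/(6 × 5.3) = 24.4/31.80 = 0.7673
Since 0.7673 < 1, the system is STABLE.
The servers are busy 76.73% of the time.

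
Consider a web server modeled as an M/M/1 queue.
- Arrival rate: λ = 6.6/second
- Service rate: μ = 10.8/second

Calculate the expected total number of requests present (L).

ρ = λ/μ = 6.6/10.8 = 0.6111
For M/M/1: L = λ/(μ-λ)
L = 6.6/(10.8-6.6) = 6.6/4.20
L = 1.5714 requests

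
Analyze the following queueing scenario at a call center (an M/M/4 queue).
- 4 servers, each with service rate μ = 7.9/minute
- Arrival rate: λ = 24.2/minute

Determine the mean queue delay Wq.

Traffic intensity: ρ = λ/(cμ) = 24.2/(4×7.9) = 0.7658
Since ρ = 0.7658 < 1, system is stable.
Offered load a = λ/μ = cρ = 24.2/7.9 = 3.0633
P₀ = [ Σₙ₌₀^3 aⁿ/n! + a^4/(4!(1-ρ)) ]⁻¹
Σ = a^0/0! + a^1/1! + a^2/2! + a^3/3! = 1.00000 + 3.06329 + 4.69188 + 4.79086 = 13.5460
a^4/(4!(1-ρ)) = 88.0548/(24 × 0.234177) = 15.6674
P₀ = 1/(13.5460 + 15.6674) = 0.03423
Lq = P₀·a^4·ρ / (4!(1-ρ)²) = 0.034231 × 88.0548 × 0.76582 / (24 × 0.054839) = 1.7539
Wq = Lq/λ = 1.75387/24.2 = 0.07247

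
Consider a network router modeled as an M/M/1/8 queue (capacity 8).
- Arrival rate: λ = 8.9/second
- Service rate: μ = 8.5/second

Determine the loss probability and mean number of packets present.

ρ = λ/μ = 8.9/8.5 = 1.04706
P₀ = (1-ρ)/(1-ρ^(K+1)) = (1-1.04706)/(1-1.04706^9) = -0.04706/-0.5127 = 0.09179
P_K = P₀×ρ^K = 0.09179 × 1.04706^8 = 0.09179 × 1.4447 = 0.1326
Blocking probability P_8 = 0.1326 (13.26%)
L = ρ[1 - (K+1)ρ^K + Kρ^(K+1)] / [(1-ρ)(1-ρ^(K+1))]
L = 1.04706 × (1 - 9×1.4446830 + 8×1.5126697) / ((1 - 1.04706) × (1 - 1.5126697)) = 4.3057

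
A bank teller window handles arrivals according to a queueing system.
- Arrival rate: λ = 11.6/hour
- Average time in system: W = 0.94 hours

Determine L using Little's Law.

Little's Law: L = λW
L = 11.6 × 0.94 = 10.9040 transactions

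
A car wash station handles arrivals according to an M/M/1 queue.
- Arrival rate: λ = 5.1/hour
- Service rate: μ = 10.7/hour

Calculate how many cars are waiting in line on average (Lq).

ρ = λ/μ = 5.1/10.7 = 0.4766
For M/M/1: Lq = λ²/(μ(μ-λ))
Lq = 26.01/(10.7 × 5.60)
Lq = 0.4341 cars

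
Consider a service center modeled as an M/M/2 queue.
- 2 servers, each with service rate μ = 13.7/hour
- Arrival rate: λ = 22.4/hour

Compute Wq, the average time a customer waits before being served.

Traffic intensity: ρ = λ/(cμ) = 22.4/(2×13.7) = 0.8175
Since ρ = 0.8175 < 1, system is stable.
Offered load a = λ/μ = cρ = 22.4/13.7 = 1.6350
P₀ = [ Σₙ₌₀^1 aⁿ/n! + a^2/(2!(1-ρ)) ]⁻¹
Σ = a^0/0! + a^1/1! = 1.0000 + 1.6350 = 2.6350
a^2/(2!(1-ρ)) = 2.673344/(2 × 0.1824818) = 7.3250
P₀ = 1/(2.6350 + 7.3250) = 0.1004
Lq = P₀·a^2·ρ / (2!(1-ρ)²) = 0.100402 × 2.67334 × 0.817518 / (2 × 0.0332996) = 3.2948
Wq = Lq/λ = 3.2948/22.4 = 0.1471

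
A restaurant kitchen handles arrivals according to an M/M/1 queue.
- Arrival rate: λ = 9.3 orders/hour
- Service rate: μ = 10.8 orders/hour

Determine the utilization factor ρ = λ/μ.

Server utilization: ρ = λ/μ
ρ = 9.3/10.8 = 0.8611
The server is busy 86.11% of the time.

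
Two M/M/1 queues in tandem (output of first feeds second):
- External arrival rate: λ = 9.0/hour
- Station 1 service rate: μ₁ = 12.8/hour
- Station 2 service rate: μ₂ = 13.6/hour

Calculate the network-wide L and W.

By Jackson's theorem, each station behaves as independent M/M/1.
Station 1: ρ₁ = 9.0/12.8 = 0.7031, L₁ = ρ₁/(1-ρ₁) = λ/(μ₁-λ) = 9.0/3.80 = 2.3684
Station 2: ρ₂ = 9.0/13.6 = 0.6618, L₂ = ρ₂/(1-ρ₂) = λ/(μ₂-λ) = 9.0/4.60 = 1.9565
Total: L = L₁ + L₂ = 2.3684 + 1.9565 = 4.3249
W = L/λ = 4.3249/9.0 = 0.4805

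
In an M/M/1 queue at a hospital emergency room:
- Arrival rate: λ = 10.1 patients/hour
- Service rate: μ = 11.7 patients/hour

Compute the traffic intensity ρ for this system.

Server utilization: ρ = λ/μ
ρ = 10.1/11.7 = 0.8632
The server is busy 86.32% of the time.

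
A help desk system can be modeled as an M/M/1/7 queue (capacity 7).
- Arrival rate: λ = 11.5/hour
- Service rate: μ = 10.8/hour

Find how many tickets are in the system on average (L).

ρ = λ/μ = 11.5/10.8 = 1.064815
P₀ = (1-ρ)/(1-ρ^(K+1)) = (1-1.064815)/(1-1.064815^8) = -0.064815/-0.65270 = 0.09930
P_K = P₀×ρ^K = 0.09930 × 1.064815^7 = 0.09930 × 1.5521 = 0.1541
L = ρ[1 - (K+1)ρ^K + Kρ^(K+1)] / [(1-ρ)(1-ρ^(K+1))]
L = 1.064815 × (1 - 8×1.552098 + 7×1.652697) / ((1 - 1.064815) × (1 - 1.652697)) = 3.8283 tickets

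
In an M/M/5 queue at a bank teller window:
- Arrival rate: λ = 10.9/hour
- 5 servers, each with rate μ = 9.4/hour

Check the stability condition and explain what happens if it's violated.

Stability requires ρ = λ/(cμ) < 1
ρ = 10.9/(5 × 9.4) = 10.9/47.00 = 0.2319
Since 0.2319 < 1, the system is STABLE.
The servers are busy 23.19% of the time.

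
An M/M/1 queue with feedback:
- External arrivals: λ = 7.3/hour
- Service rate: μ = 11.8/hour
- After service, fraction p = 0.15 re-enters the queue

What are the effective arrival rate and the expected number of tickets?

Effective arrival rate: λ_eff = λ/(1-p) = 7.3/(1-0.15) = 7.3/0.85 = 8.58824
ρ = λ_eff/μ = 8.58824/11.8 = 0.72782
L = ρ/(1-ρ) = 0.72782/(1-0.72782) = 2.6740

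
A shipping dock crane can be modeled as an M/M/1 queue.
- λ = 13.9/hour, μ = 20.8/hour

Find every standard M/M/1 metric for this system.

Step 1: ρ = λ/μ = 13.9/20.8 = 0.6683
Step 2: L = λ/(μ-λ) = 13.9/6.90 = 2.0145
Step 3: Lq = λ²/(μ(μ-λ)) = 193.21/(20.8×6.90) = 1.3462
Step 4: W = 1/(μ-λ) = 1/6.90 = 0.14493
Step 5: Wq = λ/(μ(μ-λ)) = 13.9/(20.8×6.90) = 0.09685
Step 6: P(0) = 1-ρ = 0.3317
Verify: L = λW = 13.9×0.14493 = 2.0145 ✔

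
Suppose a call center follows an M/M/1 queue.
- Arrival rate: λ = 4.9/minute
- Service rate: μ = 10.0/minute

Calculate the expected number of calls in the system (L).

ρ = λ/μ = 4.9/10.0 = 0.4900
For M/M/1: L = λ/(μ-λ)
L = 4.9/(10.0-4.9) = 4.9/5.10
L = 0.9608 calls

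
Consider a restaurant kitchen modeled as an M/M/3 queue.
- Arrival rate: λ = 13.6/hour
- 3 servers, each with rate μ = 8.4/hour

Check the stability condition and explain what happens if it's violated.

Stability requires ρ = λ/(cμ) < 1
ρ = 13.6/(3 × 8.4) = 13.6/25.20 = 0.5397
Since 0.5397 < 1, the system is STABLE.
The servers are busy 53.97% of the time.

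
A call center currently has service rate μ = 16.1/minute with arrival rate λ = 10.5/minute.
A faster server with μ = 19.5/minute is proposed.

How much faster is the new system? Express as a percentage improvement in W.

System 1: ρ₁ = 10.5/16.1 = 0.6522, W₁ = 1/(16.1-10.5) = 0.17857
System 2: ρ₂ = 10.5/19.5 = 0.5385, W₂ = 1/(19.5-10.5) = 0.11111
Improvement: (W₁-W₂)/W₁ = (0.17857-0.11111)/0.17857 = 37.78%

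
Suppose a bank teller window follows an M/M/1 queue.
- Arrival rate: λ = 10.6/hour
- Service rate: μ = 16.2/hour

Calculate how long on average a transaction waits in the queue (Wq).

First, compute utilization: ρ = λ/μ = 10.6/16.2 = 0.6543
For M/M/1: Wq = λ/(μ(μ-λ))
Wq = 10.6/(16.2 × (16.2-10.6))
Wq = 10.6/(16.2 × 5.60)
Wq = 0.1168 hours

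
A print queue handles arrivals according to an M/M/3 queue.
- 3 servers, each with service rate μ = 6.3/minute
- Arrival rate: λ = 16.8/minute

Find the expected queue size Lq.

Traffic intensity: ρ = λ/(cμ) = 16.8/(3×6.3) = 0.8889
Since ρ = 0.8889 < 1, system is stable.
Offered load a = λ/μ = cρ = 16.8/6.3 = 2.6667
P₀ = [ Σₙ₌₀^2 aⁿ/n! + a^3/(3!(1-ρ)) ]⁻¹
Σ = a^0/0! + a^1/1! + a^2/2! = 1.00000 + 2.66667 + 3.55556 = 7.2222
a^3/(3!(1-ρ)) = 18.96296/(6 × 0.1111111) = 28.4444
P₀ = 1/(7.2222 + 28.4444) = 0.02804
Lq = P₀·a^3·ρ / (3!(1-ρ)²) = 0.0280374 × 18.9630 × 0.888889 / (6 × 0.0123457) = 6.3801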